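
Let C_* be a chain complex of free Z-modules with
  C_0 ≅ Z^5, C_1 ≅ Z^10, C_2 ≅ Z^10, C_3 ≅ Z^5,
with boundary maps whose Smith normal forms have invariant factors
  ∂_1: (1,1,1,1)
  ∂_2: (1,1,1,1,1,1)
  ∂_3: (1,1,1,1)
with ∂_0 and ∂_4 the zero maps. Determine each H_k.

H_0: b_0 = 5 − 0 − 4 = 1; torsion from ∂_1 factors > 1: none. So H_0 ≅ Z.
H_1: b_1 = 10 − 4 − 6 = 0; torsion from ∂_2 factors > 1: none. So H_1 ≅ 0.
H_2: b_2 = 10 − 6 − 4 = 0; torsion from ∂_3 factors > 1: none. So H_2 ≅ 0.
H_3: b_3 = 5 − 4 − 0 = 1; torsion from ∂_4 factors > 1: none. So H_3 ≅ Z.

H_0 ≅ Z,  H_1 = 0,  H_2 = 0,  H_3 ≅ Z.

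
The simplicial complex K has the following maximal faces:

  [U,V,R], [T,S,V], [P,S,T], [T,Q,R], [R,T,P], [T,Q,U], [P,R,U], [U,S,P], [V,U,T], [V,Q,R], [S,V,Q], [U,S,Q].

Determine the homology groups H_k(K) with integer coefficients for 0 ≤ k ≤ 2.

H_0 = Z,  H_1 = Z_2,  H_2 = 0.

We work with the vertex ordering P < Q < R < S < T < U < V. The simplices of K, each written with vertices in increasing order, are:

  0-simplices (7): P, Q, R, S, T, U, V
  1-simplices (18): PR, PS, PT, PU, QR, QS, QT, QU, QV, RT, RU, RV, ST, SU, SV, TU, TV, UV
  2-simplices (12): PRT, PRU, PST, PSU, QRT, QRV, QSU, QSV, QTU, RUV, STV, TUV

Hence C_0 ≅ Z^7, C_1 ≅ Z^18, C_2 ≅ Z^12.

Boundary ∂_1: C_1 → C_0 maps an edge to its endpoints' difference, ∂[p,q] = q − p. For instance
  ∂TU = U − T.
The 7×18 boundary matrix has rank 6 and Smith normal form diag(1,1,1,1,1,1).

The boundary map ∂_2: C_2 → C_1 sends each 2-simplex [p,q,r] to [q,r] − [p,r] + [p,q]. For instance
  ∂QTU = TU − QU + QT,
  ∂TUV = UV − TV + TU.
The resulting 18×12 matrix has rank 12, and its Smith normal form has invariant factors (1,1,1,1,1,1,1,1,1,1,1,2).

Computing H_k = (kernel of ∂_k) / (image of ∂_{k+1}):

  H_0: rank C_0 − rank ∂_1 = 7 − 6 = 1, and the invariant factors of ∂_1 are all 1, so H_0 ≅ Z.
  H_1: rank ker ∂_1 − rank ∂_2 = (18 − 6) − 12 = 0, and ∂_2 has invariant factor 2 > 1, so H_1 ≅ Z_2.
  H_2: rank ker ∂_2 − rank ∂_3 = (12 − 12) − 0 = 0, and there is no ∂_3, so H_2 ≅ 0.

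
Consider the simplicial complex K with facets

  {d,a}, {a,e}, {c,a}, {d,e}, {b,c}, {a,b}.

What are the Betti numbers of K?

b_0 = 1, b_1 = 2.

Fix the vertex order a < b < c < d < e and write every simplex with vertices in increasing order. Then dim K = 1 and the simplices of K are:

  0-simplices (5): a, b, c, d, e
  1-simplices (6): ab, ac, ad, ae, bc, de

giving chain groups C_0 ≅ Z^5, C_1 ≅ Z^6.

The boundary map ∂_1: C_1 → C_0 sends each edge [p,q] (with p < q) to q − p.
The 5×6 boundary matrix has rank 4 and Smith normal form diag(1,1,1,1).

Computing H_k = (kernel of ∂_k) / (image of ∂_{k+1}):

  H_0: rank C_0 − rank ∂_1 = 5 − 4 = 1, and the invariant factors of ∂_1 are all 1, so H_0 ≅ Z.
  H_1: rank ker ∂_1 − rank ∂_2 = (6 − 4) − 0 = 2, and there is no ∂_2, so H_1 ≅ Z^2.

Hence the Betti numbers are b_0 = 1, b_1 = 2.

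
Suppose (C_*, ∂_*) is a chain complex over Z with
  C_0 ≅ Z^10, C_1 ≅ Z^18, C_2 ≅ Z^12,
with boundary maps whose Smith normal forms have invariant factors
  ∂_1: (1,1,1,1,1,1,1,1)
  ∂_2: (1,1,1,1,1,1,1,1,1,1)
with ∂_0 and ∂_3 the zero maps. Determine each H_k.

H_0 = Z^2,  H_1 = 0,  H_2 = Z^2.

H_0: b_0 = 10 − 0 − 8 = 2; torsion from ∂_1 factors > 1: none. So H_0 = Z^2.
H_1: b_1 = 18 − 8 − 10 = 0; torsion from ∂_2 factors > 1: none. So H_1 = 0.
H_2: b_2 = 12 − 10 − 0 = 2; torsion from ∂_3 factors > 1: none. So H_2 = Z^2.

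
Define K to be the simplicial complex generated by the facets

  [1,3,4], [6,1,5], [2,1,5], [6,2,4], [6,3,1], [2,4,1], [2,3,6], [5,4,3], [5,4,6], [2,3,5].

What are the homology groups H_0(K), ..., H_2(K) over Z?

H_0 ≅ Z,  H_1 ≅ Z/2,  H_2 = 0.

K has 6 vertices, 15 edges, 10 triangles.
rank ∂_0 = 0, rank ∂_1 = 5 ⇒ b_0 = 6 − 0 − 5 = 1; all invariant factors of ∂_1 are 1 so no torsion. So H_0 = Z.
rank ∂_1 = 5, rank ∂_2 = 10 ⇒ b_1 = 15 − 5 − 10 = 0; ∂_2 has invariant factor(s) [2] giving torsion. So H_1 = Z/2.
rank ∂_2 = 10, rank ∂_3 = 0 ⇒ b_2 = 10 − 10 − 0 = 0. So H_2 = 0.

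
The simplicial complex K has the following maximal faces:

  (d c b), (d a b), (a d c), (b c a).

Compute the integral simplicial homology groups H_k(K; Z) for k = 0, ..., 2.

H_0 = Z,  H_1 = 0,  H_2 = Z.

K has 4 vertices, 6 edges, 4 triangles.
rank ∂_0 = 0, rank ∂_1 = 3 ⇒ b_0 = 4 − 0 − 3 = 1; all invariant factors of ∂_1 are 1 so no torsion. So H_0 ≅ Z.
rank ∂_1 = 3, rank ∂_2 = 3 ⇒ b_1 = 6 − 3 − 3 = 0; all invariant factors of ∂_2 are 1 so no torsion. So H_1 ≅ 0.
rank ∂_2 = 3, rank ∂_3 = 0 ⇒ b_2 = 4 − 3 − 0 = 1. So H_2 ≅ Z.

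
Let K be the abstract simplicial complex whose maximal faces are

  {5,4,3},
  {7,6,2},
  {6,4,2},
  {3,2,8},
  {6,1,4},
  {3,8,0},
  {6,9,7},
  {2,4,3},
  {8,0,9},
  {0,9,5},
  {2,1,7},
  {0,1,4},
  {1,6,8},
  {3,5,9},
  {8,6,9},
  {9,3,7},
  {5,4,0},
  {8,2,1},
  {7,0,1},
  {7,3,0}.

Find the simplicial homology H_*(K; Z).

H_0 = Z,  H_1 = Z ⊕ Z_2,  H_2 = 0.

We work with the vertex ordering 0 < 1 < 2 < 3 < 4 < 5 < 6 < 7 < 8 < 9. The simplices of K, each written with vertices in increasing order, are:

  0-simplices (10): [0], [1], [2], [3], [4], [5], [6], [7], [8], [9]
  1-simplices (30): (30 of them)
  2-simplices (20): (20 of them)

Hence C_0 ≅ Z^10, C_1 ≅ Z^30, C_2 ≅ Z^20.

Boundary ∂_1: C_1 → C_0 maps an edge to its endpoints' difference, ∂[p,q] = q − p. For instance
  ∂[6,7] = [7] − [6].
The 10×30 boundary matrix has rank 9 and Smith normal form diag(1,1,1,1,1,1,1,1,1).

∂_2: C_2 → C_1 acts by ∂[p,q,r] = [q,r] − [p,r] + [p,q]. For instance
  ∂[0,5,9] = [5,9] − [0,9] + [0,5],
  ∂[1,6,8] = [6,8] − [1,8] + [1,6].
The resulting 30×20 matrix has rank 20, and its Smith normal form has invariant factors (1,1,1,1,1,1,1,1,1,1,1,1,1,1,1,1,1,1,1,2).

From H_k ≅ ker(∂_k) / im(∂_{k+1}) we obtain:

  H_0: rank C_0 − rank ∂_1 = 10 − 9 = 1, and the invariant factors of ∂_1 are all 1, so H_0 = Z.
  H_1: rank ker ∂_1 − rank ∂_2 = (30 − 9) − 20 = 1, and ∂_2 has invariant factor 2 > 1, so H_1 = Z ⊕ Z_2.
  H_2: rank ker ∂_2 − rank ∂_3 = (20 − 20) − 0 = 0, and there is no ∂_3, so H_2 = 0.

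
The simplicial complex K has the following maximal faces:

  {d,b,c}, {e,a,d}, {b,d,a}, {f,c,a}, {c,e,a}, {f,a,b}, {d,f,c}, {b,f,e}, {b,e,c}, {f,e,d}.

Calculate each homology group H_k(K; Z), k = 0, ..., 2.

H_0 ≅ Z,  H_1 ≅ Z/2,  H_2 = 0.

Take the total order a < b < c < d < e < f on the vertex set. Then K (dimension 2) consists of the simplices:

  0-simplices (6): a, b, c, d, e, f
  1-simplices (15): ab, ac, ad, ae, af, bc, bd, be, bf, cd, ce, cf, de, df, ef
  2-simplices (10): abd, abf, ace, acf, ade, bcd, bce, bef, cdf, def

so the chain groups are C_0 ≅ Z^6, C_1 ≅ Z^15, C_2 ≅ Z^10.

Boundary ∂_1: C_1 → C_0 is given by ∂[p,q] = [q] − [p].
As a 6×15 matrix over Z this has rank 5, with invariant factors (1,1,1,1,1).

∂_2: C_2 → C_1 acts by ∂[p,q,r] = [q,r] − [p,r] + [p,q]. For instance
  ∂abf = bf − af + ab,
  ∂cdf = df − cf + cd.
The resulting 15×10 matrix has rank 10, and its Smith normal form has invariant factors (1,1,1,1,1,1,1,1,1,2).

Reading off H_k = ker ∂_k / im ∂_{k+1}:

  H_0: rank C_0 − rank ∂_1 = 6 − 5 = 1, and the invariant factors of ∂_1 are all 1, so H_0 = Z.
  H_1: rank ker ∂_1 − rank ∂_2 = (15 − 5) − 10 = 0, and ∂_2 has invariant factor 2 > 1, so H_1 = Z/2.
  H_2: rank ker ∂_2 − rank ∂_3 = (10 − 10) − 0 = 0, and there is no ∂_3, so H_2 = 0.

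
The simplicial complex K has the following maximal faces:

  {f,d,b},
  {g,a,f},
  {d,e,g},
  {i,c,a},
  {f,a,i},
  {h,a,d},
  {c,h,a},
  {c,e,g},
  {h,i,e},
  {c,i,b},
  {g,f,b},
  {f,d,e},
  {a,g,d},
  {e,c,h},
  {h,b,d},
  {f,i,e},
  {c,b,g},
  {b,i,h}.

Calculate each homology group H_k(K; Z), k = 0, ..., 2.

Order the vertices as a < b < c < d < e < f < g < h < i. Listing each simplex with vertices in this order, K has dimension 2 with simplices:

  0-simplices (9): a, b, c, d, e, f, g, h, i
  1-simplices (27): ac, ad, af, ag, ah, ai, bc, bd, bf, bg, bh, bi, ce, cg, ch, ci, de, df, dg, dh, ef, eg, eh, ei, fg, fi, hi
  2-simplices (18): ach, aci, adg, adh, afg, afi, bcg, bci, bdf, bdh, bfg, bhi, ceg, ceh, def, deg, efi, ehi

giving chain groups C_0 ≅ Z^9, C_1 ≅ Z^27, C_2 ≅ Z^18.

∂_1: C_1 → C_0 maps an edge to its endpoints' difference, ∂[p,q] = q − p.
This gives a 9×27 integer matrix of rank 8; reducing to Smith normal form yields diagonal entries (1,1,1,1,1,1,1,1).

∂_2: C_2 → C_1 acts by ∂[p,q,r] = [q,r] − [p,r] + [p,q]. For instance
  ∂bdh = dh − bh + bd,
  ∂adg = dg − ag + ad.
The 27×18 boundary matrix has rank 18 and Smith normal form diag(1,1,1,1,1,1,1,1,1,1,1,1,1,1,1,1,1,2).

Now H_k = ker ∂_k / im ∂_{k+1}, so:

  H_0: rank C_0 − rank ∂_1 = 9 − 8 = 1, and the invariant factors of ∂_1 are all 1, so H_0 = Z.
  H_1: rank ker ∂_1 − rank ∂_2 = (27 − 8) − 18 = 1, and ∂_2 has invariant factor 2 > 1, so H_1 = Z ⊕ Z/2.
  H_2: rank ker ∂_2 − rank ∂_3 = (18 − 18) − 0 = 0, and there is no ∂_3, so H_2 = 0.

As a check, the Euler characteristic is 9 − 27 + 18 = 0, which agrees with 1 − 1 + 0 = 0.
(K is a triangulation of the Klein bottle.)

H_0 ≅ Z,  H_1 ≅ Z ⊕ Z/2,  H_2 = 0.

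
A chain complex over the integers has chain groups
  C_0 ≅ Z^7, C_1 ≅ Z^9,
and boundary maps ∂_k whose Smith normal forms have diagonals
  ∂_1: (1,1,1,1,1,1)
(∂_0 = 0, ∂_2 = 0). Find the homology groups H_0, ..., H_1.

H_0: b_0 = 7 − 0 − 6 = 1; torsion from ∂_1 factors > 1: none. So H_0 ≅ Z.
H_1: b_1 = 9 − 6 − 0 = 3; torsion from ∂_2 factors > 1: none. So H_1 ≅ Z^3.

H_0 ≅ Z,  H_1 ≅ Z^3.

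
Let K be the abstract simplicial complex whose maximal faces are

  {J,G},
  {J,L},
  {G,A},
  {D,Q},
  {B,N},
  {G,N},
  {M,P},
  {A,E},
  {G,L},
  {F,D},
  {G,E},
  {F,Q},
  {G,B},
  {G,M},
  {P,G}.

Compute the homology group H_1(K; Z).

H_1 ≅ Z^5.

Order the vertices as A < B < D < E < F < G < J < L < M < N < P < Q. Listing each simplex with vertices in this order, K has dimension 1 with simplices:

  0-simplices (12): A, B, D, E, F, G, J, L, M, N, P, Q
  1-simplices (15): AE, AG, BG, BN, DF, DQ, EG, FQ, GJ, GL, GM, GN, GP, JL, MP

so the chain groups are C_0 ≅ Z^12, C_1 ≅ Z^15.

∂_1: C_1 → C_0 is given by ∂[p,q] = [q] − [p]. For instance
  ∂GL = L − G.
The resulting 12×15 matrix has rank 10, and its Smith normal form has invariant factors (1,1,1,1,1,1,1,1,1,1).

Computing H_k = (kernel of ∂_k) / (image of ∂_{k+1}):

  H_1: rank ker ∂_1 − rank ∂_2 = (15 − 10) − 0 = 5, and there is no ∂_2, so H_1 ≅ Z^5.

(K is a triangulation of the disjoint union of a wedge of 4 circles and the circle S^1.)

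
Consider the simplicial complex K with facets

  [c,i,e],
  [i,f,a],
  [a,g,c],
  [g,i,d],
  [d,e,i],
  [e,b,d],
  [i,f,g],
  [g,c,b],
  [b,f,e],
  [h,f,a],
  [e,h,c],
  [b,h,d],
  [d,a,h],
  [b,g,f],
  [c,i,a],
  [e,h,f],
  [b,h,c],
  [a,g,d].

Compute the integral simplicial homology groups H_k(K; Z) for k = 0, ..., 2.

K has 9 vertices, 27 edges, 18 triangles.
rank ∂_0 = 0, rank ∂_1 = 8 ⇒ b_0 = 9 − 0 − 8 = 1; all invariant factors of ∂_1 are 1 so no torsion. So H_0 = Z.
rank ∂_1 = 8, rank ∂_2 = 18 ⇒ b_1 = 27 − 8 − 18 = 1; ∂_2 has invariant factor(s) [2] giving torsion. So H_1 = Z ⊕ Z_2.
rank ∂_2 = 18, rank ∂_3 = 0 ⇒ b_2 = 18 − 18 − 0 = 0. So H_2 = 0.

H_0 ≅ Z,  H_1 ≅ Z ⊕ Z_2,  H_2 = 0.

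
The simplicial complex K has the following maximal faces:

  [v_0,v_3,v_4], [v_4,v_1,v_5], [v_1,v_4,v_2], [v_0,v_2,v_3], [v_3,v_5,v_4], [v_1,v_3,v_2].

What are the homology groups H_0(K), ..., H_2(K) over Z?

Order the vertices as v_0 < v_1 < v_2 < v_3 < v_4 < v_5. Listing each simplex with vertices in this order, K has dimension 2 with simplices:

  0-simplices (6): [v_0], [v_1], [v_2], [v_3], [v_4], [v_5]
  1-simplices (12): [v_0,v_2], [v_0,v_3], [v_0,v_4], [v_1,v_2], [v_1,v_3], [v_1,v_4], [v_1,v_5], [v_2,v_3], [v_2,v_4], [v_3,v_4], [v_3,v_5], [v_4,v_5]
  2-simplices (6): [v_0,v_2,v_3], [v_0,v_3,v_4], [v_1,v_2,v_3], [v_1,v_2,v_4], [v_1,v_4,v_5], [v_3,v_4,v_5]

giving chain groups C_0 ≅ Z^6, C_1 ≅ Z^12, C_2 ≅ Z^6.

The boundary map ∂_1: C_1 → C_0 maps an edge to its endpoints' difference, ∂[p,q] = q − p. For instance
  ∂[v_0,v_4] = [v_4] − [v_0].
The resulting 6×12 matrix has rank 5, and its Smith normal form has invariant factors (1,1,1,1,1).

Boundary ∂_2: C_2 → C_1 acts by ∂[p,q,r] = [q,r] − [p,r] + [p,q]. For instance
  ∂[v_0,v_2,v_3] = [v_2,v_3] − [v_0,v_3] + [v_0,v_2],
  ∂[v_1,v_2,v_4] = [v_2,v_4] − [v_1,v_4] + [v_1,v_2].
This gives a 12×6 integer matrix of rank 6; reducing to Smith normal form yields diagonal entries (1,1,1,1,1,1).

Computing H_k = (kernel of ∂_k) / (image of ∂_{k+1}):

  H_0: rank C_0 − rank ∂_1 = 6 − 5 = 1, and the invariant factors of ∂_1 are all 1, so H_0 = Z.
  H_1: rank ker ∂_1 − rank ∂_2 = (12 − 5) − 6 = 1, and the invariant factors of ∂_2 are all 1, so H_1 = Z.
  H_2: rank ker ∂_2 − rank ∂_3 = (6 − 6) − 0 = 0, and there is no ∂_3, so H_2 = 0.

As a check, the Euler characteristic is 6 − 12 + 6 = 0, which agrees with 1 − 1 + 0 = 0.
(K is a triangulation of the cylinder S^1 x I.)

H_0 ≅ Z,  H_1 ≅ Z,  H_2 = 0.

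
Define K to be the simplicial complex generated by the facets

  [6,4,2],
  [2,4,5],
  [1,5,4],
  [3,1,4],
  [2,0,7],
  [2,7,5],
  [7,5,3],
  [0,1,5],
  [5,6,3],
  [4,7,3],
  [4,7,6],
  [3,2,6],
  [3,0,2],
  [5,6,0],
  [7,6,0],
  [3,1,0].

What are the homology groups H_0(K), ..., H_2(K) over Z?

Order the vertices as 0 < 1 < 2 < 3 < 4 < 5 < 6 < 7. Listing each simplex with vertices in this order, K has dimension 2 with simplices:

  0-simplices (8): [0], [1], [2], [3], [4], [5], [6], [7]
  1-simplices (24): (24 of them)
  2-simplices (16): [0,1,3], [0,1,5], [0,2,3], [0,2,7], [0,5,6], [0,6,7], [1,3,4], [1,4,5], [2,3,6], [2,4,5], [2,4,6], [2,5,7], [3,4,7], [3,5,6], [3,5,7], [4,6,7]

Hence C_0 ≅ Z^8, C_1 ≅ Z^24, C_2 ≅ Z^16.

The boundary map ∂_1: C_1 → C_0 maps an edge to its endpoints' difference, ∂[p,q] = q − p.
As a 8×24 matrix over Z this has rank 7, with invariant factors (1,1,1,1,1,1,1).

The boundary map ∂_2: C_2 → C_1 sends each 2-simplex [p,q,r] to [q,r] − [p,r] + [p,q]. For instance
  ∂[1,3,4] = [3,4] − [1,4] + [1,3],
  ∂[0,1,5] = [1,5] − [0,5] + [0,1].
As a 24×16 matrix over Z this has rank 15, with invariant factors (1,1,1,1,1,1,1,1,1,1,1,1,1,1,1).

From H_k ≅ ker(∂_k) / im(∂_{k+1}) we obtain:

  H_0: rank C_0 − rank ∂_1 = 8 − 7 = 1, and the invariant factors of ∂_1 are all 1, so H_0 ≅ Z.
  H_1: rank ker ∂_1 − rank ∂_2 = (24 − 7) − 15 = 2, and the invariant factors of ∂_2 are all 1, so H_1 ≅ Z^2.
  H_2: rank ker ∂_2 − rank ∂_3 = (16 − 15) − 0 = 1, and there is no ∂_3, so H_2 ≅ Z.

As a check, the Euler characteristic is 8 − 24 + 16 = 0, which agrees with 1 − 2 + 1 = 0.

H_0 ≅ Z,  H_1 ≅ Z^2,  H_2 ≅ Z.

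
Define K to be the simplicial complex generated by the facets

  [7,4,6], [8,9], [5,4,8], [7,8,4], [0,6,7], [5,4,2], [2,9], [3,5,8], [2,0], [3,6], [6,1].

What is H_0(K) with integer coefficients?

H_0 = Z.

Take the total order 0 < 1 < 2 < 3 < 4 < 5 < 6 < 7 < 8 < 9 on the vertex set. Then K (dimension 2) consists of the simplices:

  0-simplices (10): [0], [1], [2], [3], [4], [5], [6], [7], [8], [9]
  1-simplices (18): [0,2], [0,6], [0,7], [1,6], [2,4], [2,5], [2,9], [3,5], [3,6], [3,8], [4,5], [4,6], [4,7], [4,8], [5,8], [6,7], [7,8], [8,9]
  2-simplices (6): [0,6,7], [2,4,5], [3,5,8], [4,5,8], [4,6,7], [4,7,8]

so the chain groups are C_0 ≅ Z^10, C_1 ≅ Z^18, C_2 ≅ Z^6.

The boundary map ∂_1: C_1 → C_0 maps an edge to its endpoints' difference, ∂[p,q] = q − p. For instance
  ∂[4,5] = [5] − [4].
This gives a 10×18 integer matrix of rank 9; reducing to Smith normal form yields diagonal entries (1,1,1,1,1,1,1,1,1).

∂_2: C_2 → C_1 acts by ∂[p,q,r] = [q,r] − [p,r] + [p,q]. For instance
  ∂[4,5,8] = [5,8] − [4,8] + [4,5],
  ∂[2,4,5] = [4,5] − [2,5] + [2,4].
As a 18×6 matrix over Z this has rank 6, with invariant factors (1,1,1,1,1,1).

Now H_k = ker ∂_k / im ∂_{k+1}, so:

  H_0: rank C_0 − rank ∂_1 = 10 − 9 = 1, and the invariant factors of ∂_1 are all 1, so H_0 = Z.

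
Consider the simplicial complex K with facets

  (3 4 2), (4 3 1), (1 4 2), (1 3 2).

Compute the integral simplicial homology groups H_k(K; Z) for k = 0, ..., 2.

Order the vertices as 1 < 2 < 3 < 4. Listing each simplex with vertices in this order, K has dimension 2 with simplices:

  0-simplices (4): [1], [2], [3], [4]
  1-simplices (6): [1,2], [1,3], [1,4], [2,3], [2,4], [3,4]
  2-simplices (4): [1,2,3], [1,2,4], [1,3,4], [2,3,4]

giving chain groups C_0 ≅ Z^4, C_1 ≅ Z^6, C_2 ≅ Z^4.

The boundary map ∂_1: C_1 → C_0 sends each edge [p,q] (with p < q) to q − p.
The 4×6 boundary matrix has rank 3 and Smith normal form diag(1,1,1).

∂_2: C_2 → C_1 acts by ∂[p,q,r] = [q,r] − [p,r] + [p,q]. For instance
  ∂[1,2,3] = [2,3] − [1,3] + [1,2],
  ∂[1,2,4] = [2,4] − [1,4] + [1,2].
As a 6×4 matrix over Z this has rank 3, with invariant factors (1,1,1).

From H_k ≅ ker(∂_k) / im(∂_{k+1}) we obtain:

  H_0: rank C_0 − rank ∂_1 = 4 − 3 = 1, and the invariant factors of ∂_1 are all 1, so H_0 = Z.
  H_1: rank ker ∂_1 − rank ∂_2 = (6 − 3) − 3 = 0, and the invariant factors of ∂_2 are all 1, so H_1 = 0.
  H_2: rank ker ∂_2 − rank ∂_3 = (4 − 3) − 0 = 1, and there is no ∂_3, so H_2 = Z.

H_0 = Z,  H_1 = 0,  H_2 = Z.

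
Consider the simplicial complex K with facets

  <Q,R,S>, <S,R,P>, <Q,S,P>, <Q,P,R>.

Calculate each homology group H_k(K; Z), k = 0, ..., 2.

H_0 ≅ Z,  H_1 = 0,  H_2 ≅ Z.

Take the total order P < Q < R < S on the vertex set. Then K (dimension 2) consists of the simplices:

  0-simplices (4): P, Q, R, S
  1-simplices (6): PQ, PR, PS, QR, QS, RS
  2-simplices (4): PQR, PQS, PRS, QRS

so the chain groups are C_0 ≅ Z^4, C_1 ≅ Z^6, C_2 ≅ Z^4.

The boundary map ∂_1: C_1 → C_0 is given by ∂[p,q] = [q] − [p].
The 4×6 boundary matrix has rank 3 and Smith normal form diag(1,1,1).

∂_2: C_2 → C_1 sends each 2-simplex [p,q,r] to [q,r] − [p,r] + [p,q]. For instance
  ∂PQR = QR − PR + PQ,
  ∂PQS = QS − PS + PQ.
This gives a 6×4 integer matrix of rank 3; reducing to Smith normal form yields diagonal entries (1,1,1).

Now H_k = ker ∂_k / im ∂_{k+1}, so:

  H_0: rank C_0 − rank ∂_1 = 4 − 3 = 1, and the invariant factors of ∂_1 are all 1, so H_0 ≅ Z.
  H_1: rank ker ∂_1 − rank ∂_2 = (6 − 3) − 3 = 0, and the invariant factors of ∂_2 are all 1, so H_1 ≅ 0.
  H_2: rank ker ∂_2 − rank ∂_3 = (4 − 3) − 0 = 1, and there is no ∂_3, so H_2 ≅ Z.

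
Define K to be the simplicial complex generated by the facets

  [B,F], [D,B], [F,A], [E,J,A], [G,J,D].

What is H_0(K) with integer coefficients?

H_0 ≅ Z.

We work with the vertex ordering A < B < D < E < F < G < J. The simplices of K, each written with vertices in increasing order, are:

  0-simplices (7): A, B, D, E, F, G, J
  1-simplices (9): AE, AF, AJ, BD, BF, DG, DJ, EJ, GJ
  2-simplices (2): AEJ, DGJ

Hence C_0 ≅ Z^7, C_1 ≅ Z^9, C_2 ≅ Z^2.

The boundary map ∂_1: C_1 → C_0 is given by ∂[p,q] = [q] − [p].
As a 7×9 matrix over Z this has rank 6, with invariant factors (1,1,1,1,1,1).

The boundary map ∂_2: C_2 → C_1 acts by ∂[p,q,r] = [q,r] − [p,r] + [p,q]. For instance
  ∂DGJ = GJ − DJ + DG,
  ∂AEJ = EJ − AJ + AE.
This gives a 9×2 integer matrix of rank 2; reducing to Smith normal form yields diagonal entries (1,1).

Now H_k = ker ∂_k / im ∂_{k+1}, so:

  H_0: rank C_0 − rank ∂_1 = 7 − 6 = 1, and the invariant factors of ∂_1 are all 1, so H_0 ≅ Z.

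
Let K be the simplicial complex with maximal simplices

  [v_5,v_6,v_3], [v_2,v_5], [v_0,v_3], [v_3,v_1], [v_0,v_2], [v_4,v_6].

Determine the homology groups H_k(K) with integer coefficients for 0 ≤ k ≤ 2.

Fix the vertex order v_0 < v_1 < v_2 < v_3 < v_4 < v_5 < v_6 and write every simplex with vertices in increasing order. Then dim K = 2 and the simplices of K are:

  0-simplices (7): [v_0], [v_1], [v_2], [v_3], [v_4], [v_5], [v_6]
  1-simplices (8): [v_0,v_2], [v_0,v_3], [v_1,v_3], [v_2,v_5], [v_3,v_5], [v_3,v_6], [v_4,v_6], [v_5,v_6]
  2-simplices (1): [v_3,v_5,v_6]

so the chain groups are C_0 ≅ Z^7, C_1 ≅ Z^8, C_2 ≅ Z^1.

∂_1: C_1 → C_0 is given by ∂[p,q] = [q] − [p]. For instance
  ∂[v_5,v_6] = [v_6] − [v_5].
This gives a 7×8 integer matrix of rank 6; reducing to Smith normal form yields diagonal entries (1,1,1,1,1,1).

The boundary map ∂_2: C_2 → C_1 sends each 2-simplex [p,q,r] to [q,r] − [p,r] + [p,q]. For instance
  ∂[v_3,v_5,v_6] = [v_5,v_6] − [v_3,v_6] + [v_3,v_5].
The 8×1 boundary matrix has rank 1 and Smith normal form diag(1).

Now H_k = ker ∂_k / im ∂_{k+1}, so:

  H_0: rank C_0 − rank ∂_1 = 7 − 6 = 1, and the invariant factors of ∂_1 are all 1, so H_0 ≅ Z.
  H_1: rank ker ∂_1 − rank ∂_2 = (8 − 6) − 1 = 1, and the invariant factors of ∂_2 are all 1, so H_1 ≅ Z.
  H_2: rank ker ∂_2 − rank ∂_3 = (1 − 1) − 0 = 0, and there is no ∂_3, so H_2 ≅ 0.

As a check, the Euler characteristic is 7 − 8 + 1 = 0, which agrees with 1 − 1 + 0 = 0.

H_0 = Z,  H_1 = Z,  H_2 = 0.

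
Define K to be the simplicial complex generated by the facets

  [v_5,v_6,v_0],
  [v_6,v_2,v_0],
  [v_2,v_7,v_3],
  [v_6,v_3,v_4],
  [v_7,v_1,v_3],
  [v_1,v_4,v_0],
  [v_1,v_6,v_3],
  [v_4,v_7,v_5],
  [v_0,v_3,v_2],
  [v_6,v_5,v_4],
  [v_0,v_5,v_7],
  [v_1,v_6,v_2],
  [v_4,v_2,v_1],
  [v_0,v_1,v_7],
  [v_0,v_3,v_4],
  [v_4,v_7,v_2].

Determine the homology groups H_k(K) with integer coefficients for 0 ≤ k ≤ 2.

H_0 = Z,  H_1 = Z^2,  H_2 = Z.

K has 8 vertices, 24 edges, 16 triangles.
rank ∂_0 = 0, rank ∂_1 = 7 ⇒ b_0 = 8 − 0 − 7 = 1; all invariant factors of ∂_1 are 1 so no torsion. So H_0 = Z.
rank ∂_1 = 7, rank ∂_2 = 15 ⇒ b_1 = 24 − 7 − 15 = 2; all invariant factors of ∂_2 are 1 so no torsion. So H_1 = Z^2.
rank ∂_2 = 15, rank ∂_3 = 0 ⇒ b_2 = 16 − 15 − 0 = 1. So H_2 = Z.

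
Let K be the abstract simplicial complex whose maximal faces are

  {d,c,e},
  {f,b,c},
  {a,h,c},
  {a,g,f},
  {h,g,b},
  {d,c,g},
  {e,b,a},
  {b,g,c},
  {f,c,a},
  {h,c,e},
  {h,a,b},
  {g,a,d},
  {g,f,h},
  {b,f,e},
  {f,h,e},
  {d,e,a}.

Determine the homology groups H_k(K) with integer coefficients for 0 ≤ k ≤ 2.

K has 8 vertices, 24 edges, 16 triangles.
rank ∂_0 = 0, rank ∂_1 = 7 ⇒ b_0 = 8 − 0 − 7 = 1; all invariant factors of ∂_1 are 1 so no torsion. So H_0 = Z.
rank ∂_1 = 7, rank ∂_2 = 15 ⇒ b_1 = 24 − 7 − 15 = 2; all invariant factors of ∂_2 are 1 so no torsion. So H_1 = Z^2.
rank ∂_2 = 15, rank ∂_3 = 0 ⇒ b_2 = 16 − 15 − 0 = 1. So H_2 = Z.

H_0 = Z,  H_1 = Z^2,  H_2 = Z.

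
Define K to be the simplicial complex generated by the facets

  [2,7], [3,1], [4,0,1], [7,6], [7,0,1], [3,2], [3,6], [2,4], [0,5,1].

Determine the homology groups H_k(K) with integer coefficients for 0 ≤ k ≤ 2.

H_0 = Z,  H_1 = Z^3,  H_2 = 0.

Order the vertices as 0 < 1 < 2 < 3 < 4 < 5 < 6 < 7. Listing each simplex with vertices in this order, K has dimension 2 with simplices:

  0-simplices (8): [0], [1], [2], [3], [4], [5], [6], [7]
  1-simplices (13): [0,1], [0,4], [0,5], [0,7], [1,3], [1,4], [1,5], [1,7], [2,3], [2,4], [2,7], [3,6], [6,7]
  2-simplices (3): [0,1,4], [0,1,5], [0,1,7]

giving chain groups C_0 ≅ Z^8, C_1 ≅ Z^13, C_2 ≅ Z^3.

Boundary ∂_1: C_1 → C_0 maps an edge to its endpoints' difference, ∂[p,q] = q − p. For instance
  ∂[6,7] = [7] − [6].
As a 8×13 matrix over Z this has rank 7, with invariant factors (1,1,1,1,1,1,1).

The boundary map ∂_2: C_2 → C_1 maps a triangle to the signed sum of its edges. For instance
  ∂[0,1,5] = [1,5] − [0,5] + [0,1],
  ∂[0,1,7] = [1,7] − [0,7] + [0,1].
The resulting 13×3 matrix has rank 3, and its Smith normal form has invariant factors (1,1,1).

Reading off H_k = ker ∂_k / im ∂_{k+1}:

  H_0: rank C_0 − rank ∂_1 = 8 − 7 = 1, and the invariant factors of ∂_1 are all 1, so H_0 ≅ Z.
  H_1: rank ker ∂_1 − rank ∂_2 = (13 − 7) − 3 = 3, and the invariant factors of ∂_2 are all 1, so H_1 ≅ Z^3.
  H_2: rank ker ∂_2 − rank ∂_3 = (3 − 3) − 0 = 0, and there is no ∂_3, so H_2 ≅ 0.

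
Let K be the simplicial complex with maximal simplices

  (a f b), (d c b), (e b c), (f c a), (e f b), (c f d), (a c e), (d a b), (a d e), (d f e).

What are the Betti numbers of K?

Fix the vertex order a < b < c < d < e < f and write every simplex with vertices in increasing order. Then dim K = 2 and the simplices of K are:

  0-simplices (6): a, b, c, d, e, f
  1-simplices (15): ab, ac, ad, ae, af, bc, bd, be, bf, cd, ce, cf, de, df, ef
  2-simplices (10): abd, abf, ace, acf, ade, bcd, bce, bef, cdf, def

giving chain groups C_0 ≅ Z^6, C_1 ≅ Z^15, C_2 ≅ Z^10.

∂_1: C_1 → C_0 maps an edge to its endpoints' difference, ∂[p,q] = q − p. For instance
  ∂ab = b − a.
As a 6×15 matrix over Z this has rank 5, with invariant factors (1,1,1,1,1).

Boundary ∂_2: C_2 → C_1 sends each 2-simplex [p,q,r] to [q,r] − [p,r] + [p,q]. For instance
  ∂acf = cf − af + ac,
  ∂ade = de − ae + ad.
The 15×10 boundary matrix has rank 10 and Smith normal form diag(1,1,1,1,1,1,1,1,1,2).

Now H_k = ker ∂_k / im ∂_{k+1}, so:

  H_0: rank C_0 − rank ∂_1 = 6 − 5 = 1, and the invariant factors of ∂_1 are all 1, so H_0 = Z.
  H_1: rank ker ∂_1 − rank ∂_2 = (15 − 5) − 10 = 0, and ∂_2 has invariant factor 2 > 1, so H_1 = Z/2Z.
  H_2: rank ker ∂_2 − rank ∂_3 = (10 − 10) − 0 = 0, and there is no ∂_3, so H_2 = 0.

Hence the Betti numbers are b_0 = 1, b_1 = 0, b_2 = 0.

b_0 = 1, b_1 = 0, b_2 = 0.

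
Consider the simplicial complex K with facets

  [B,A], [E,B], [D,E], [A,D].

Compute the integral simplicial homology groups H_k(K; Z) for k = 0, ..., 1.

H_0 ≅ Z,  H_1 ≅ Z.

Fix the vertex order A < B < D < E and write every simplex with vertices in increasing order. Then dim K = 1 and the simplices of K are:

  0-simplices (4): A, B, D, E
  1-simplices (4): AB, AD, BE, DE

giving chain groups C_0 ≅ Z^4, C_1 ≅ Z^4.

The boundary map ∂_1: C_1 → C_0 sends each edge [p,q] (with p < q) to q − p. For instance
  ∂BE = E − B.
This gives a 4×4 integer matrix of rank 3; reducing to Smith normal form yields diagonal entries (1,1,1).

Reading off H_k = ker ∂_k / im ∂_{k+1}:

  H_0: rank C_0 − rank ∂_1 = 4 − 3 = 1, and the invariant factors of ∂_1 are all 1, so H_0 = Z.
  H_1: rank ker ∂_1 − rank ∂_2 = (4 − 3) − 0 = 1, and there is no ∂_2, so H_1 = Z.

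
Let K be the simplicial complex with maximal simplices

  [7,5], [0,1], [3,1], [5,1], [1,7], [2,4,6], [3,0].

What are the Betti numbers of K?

We work with the vertex ordering 0 < 1 < 2 < 3 < 4 < 5 < 6 < 7. The simplices of K, each written with vertices in increasing order, are:

  0-simplices (8): [0], [1], [2], [3], [4], [5], [6], [7]
  1-simplices (9): [0,1], [0,3], [1,3], [1,5], [1,7], [2,4], [2,6], [4,6], [5,7]
  2-simplices (1): [2,4,6]

giving chain groups C_0 ≅ Z^8, C_1 ≅ Z^9, C_2 ≅ Z^1.

∂_1: C_1 → C_0 sends each edge [p,q] (with p < q) to q − p. For instance
  ∂[1,3] = [3] − [1].
The 8×9 boundary matrix has rank 6 and Smith normal form diag(1,1,1,1,1,1).

∂_2: C_2 → C_1 sends each 2-simplex [p,q,r] to [q,r] − [p,r] + [p,q]. For instance
  ∂[2,4,6] = [4,6] − [2,6] + [2,4].
This gives a 9×1 integer matrix of rank 1; reducing to Smith normal form yields diagonal entries (1).

Now H_k = ker ∂_k / im ∂_{k+1}, so:

  H_0: rank C_0 − rank ∂_1 = 8 − 6 = 2, and the invariant factors of ∂_1 are all 1, so H_0 = Z^2.
  H_1: rank ker ∂_1 − rank ∂_2 = (9 − 6) − 1 = 2, and the invariant factors of ∂_2 are all 1, so H_1 = Z^2.
  H_2: rank ker ∂_2 − rank ∂_3 = (1 − 1) − 0 = 0, and there is no ∂_3, so H_2 = 0.

Hence the Betti numbers are b_0 = 2, b_1 = 2, b_2 = 0.

b_0 = 2, b_1 = 2, b_2 = 0.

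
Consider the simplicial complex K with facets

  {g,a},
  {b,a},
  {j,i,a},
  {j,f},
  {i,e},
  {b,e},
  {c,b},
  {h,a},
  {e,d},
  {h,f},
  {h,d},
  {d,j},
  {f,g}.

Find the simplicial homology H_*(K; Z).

Fix the vertex order a < b < c < d < e < f < g < h < i < j and write every simplex with vertices in increasing order. Then dim K = 2 and the simplices of K are:

  0-simplices (10): a, b, c, d, e, f, g, h, i, j
  1-simplices (15): ab, ag, ah, ai, aj, bc, be, de, dh, dj, ei, fg, fh, fj, ij
  2-simplices (1): aij

so the chain groups are C_0 ≅ Z^10, C_1 ≅ Z^15, C_2 ≅ Z^1.

Boundary ∂_1: C_1 → C_0 sends each edge [p,q] (with p < q) to q − p. For instance
  ∂fg = g − f.
The 10×15 boundary matrix has rank 9 and Smith normal form diag(1,1,1,1,1,1,1,1,1).

Boundary ∂_2: C_2 → C_1 maps a triangle to the signed sum of its edges. For instance
  ∂aij = ij − aj + ai.
As a 15×1 matrix over Z this has rank 1, with invariant factors (1).

Reading off H_k = ker ∂_k / im ∂_{k+1}:

  H_0: rank C_0 − rank ∂_1 = 10 − 9 = 1, and the invariant factors of ∂_1 are all 1, so H_0 ≅ Z.
  H_1: rank ker ∂_1 − rank ∂_2 = (15 − 9) − 1 = 5, and the invariant factors of ∂_2 are all 1, so H_1 ≅ Z^5.
  H_2: rank ker ∂_2 − rank ∂_3 = (1 − 1) − 0 = 0, and there is no ∂_3, so H_2 ≅ 0.

As a check, the Euler characteristic is 10 − 15 + 1 = -4, which agrees with 1 − 5 + 0 = -4.

H_0 ≅ Z,  H_1 ≅ Z^5,  H_2 = 0.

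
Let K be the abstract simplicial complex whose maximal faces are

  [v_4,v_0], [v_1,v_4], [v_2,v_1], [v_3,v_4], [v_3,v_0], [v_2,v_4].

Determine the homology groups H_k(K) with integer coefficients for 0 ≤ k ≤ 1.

H_0 = Z,  H_1 = Z^2.

Take the total order v_0 < v_1 < v_2 < v_3 < v_4 on the vertex set. Then K (dimension 1) consists of the simplices:

  0-simplices (5): [v_0], [v_1], [v_2], [v_3], [v_4]
  1-simplices (6): [v_0,v_3], [v_0,v_4], [v_1,v_2], [v_1,v_4], [v_2,v_4], [v_3,v_4]

Hence C_0 ≅ Z^5, C_1 ≅ Z^6.

Boundary ∂_1: C_1 → C_0 sends each edge [p,q] (with p < q) to q − p. For instance
  ∂[v_2,v_4] = [v_4] − [v_2].
The 5×6 boundary matrix has rank 4 and Smith normal form diag(1,1,1,1).

Now H_k = ker ∂_k / im ∂_{k+1}, so:

  H_0: rank C_0 − rank ∂_1 = 5 − 4 = 1, and the invariant factors of ∂_1 are all 1, so H_0 ≅ Z.
  H_1: rank ker ∂_1 − rank ∂_2 = (6 − 4) − 0 = 2, and there is no ∂_2, so H_1 ≅ Z^2.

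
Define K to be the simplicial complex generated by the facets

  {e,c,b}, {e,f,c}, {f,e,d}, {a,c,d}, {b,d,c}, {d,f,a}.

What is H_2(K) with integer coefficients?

H_2 = 0.

We work with the vertex ordering a < b < c < d < e < f. The simplices of K, each written with vertices in increasing order, are:

  0-simplices (6): a, b, c, d, e, f
  1-simplices (12): ac, ad, af, bc, bd, be, cd, ce, cf, de, df, ef
  2-simplices (6): acd, adf, bcd, bce, cef, def

Hence C_0 ≅ Z^6, C_1 ≅ Z^12, C_2 ≅ Z^6.

The boundary map ∂_1: C_1 → C_0 is given by ∂[p,q] = [q] − [p]. For instance
  ∂bc = c − b.
As a 6×12 matrix over Z this has rank 5, with invariant factors (1,1,1,1,1).

Boundary ∂_2: C_2 → C_1 maps a triangle to the signed sum of its edges. For instance
  ∂acd = cd − ad + ac,
  ∂adf = df − af + ad.
The resulting 12×6 matrix has rank 6, and its Smith normal form has invariant factors (1,1,1,1,1,1).

From H_k ≅ ker(∂_k) / im(∂_{k+1}) we obtain:

  H_2: rank ker ∂_2 − rank ∂_3 = (6 − 6) − 0 = 0, and there is no ∂_3, so H_2 = 0.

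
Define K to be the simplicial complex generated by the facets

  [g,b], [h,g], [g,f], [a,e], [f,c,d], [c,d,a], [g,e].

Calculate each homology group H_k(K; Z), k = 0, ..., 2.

H_0 = Z,  H_1 = Z,  H_2 = 0.

We work with the vertex ordering a < b < c < d < e < f < g < h. The simplices of K, each written with vertices in increasing order, are:

  0-simplices (8): a, b, c, d, e, f, g, h
  1-simplices (10): ac, ad, ae, bg, cd, cf, df, eg, fg, gh
  2-simplices (2): acd, cdf

Hence C_0 ≅ Z^8, C_1 ≅ Z^10, C_2 ≅ Z^2.

The boundary map ∂_1: C_1 → C_0 sends each edge [p,q] (with p < q) to q − p.
This gives a 8×10 integer matrix of rank 7; reducing to Smith normal form yields diagonal entries (1,1,1,1,1,1,1).

∂_2: C_2 → C_1 maps a triangle to the signed sum of its edges. For instance
  ∂cdf = df − cf + cd,
  ∂acd = cd − ad + ac.
As a 10×2 matrix over Z this has rank 2, with invariant factors (1,1).

Reading off H_k = ker ∂_k / im ∂_{k+1}:

  H_0: rank C_0 − rank ∂_1 = 8 − 7 = 1, and the invariant factors of ∂_1 are all 1, so H_0 ≅ Z.
  H_1: rank ker ∂_1 − rank ∂_2 = (10 − 7) − 2 = 1, and the invariant factors of ∂_2 are all 1, so H_1 ≅ Z.
  H_2: rank ker ∂_2 − rank ∂_3 = (2 − 2) − 0 = 0, and there is no ∂_3, so H_2 ≅ 0.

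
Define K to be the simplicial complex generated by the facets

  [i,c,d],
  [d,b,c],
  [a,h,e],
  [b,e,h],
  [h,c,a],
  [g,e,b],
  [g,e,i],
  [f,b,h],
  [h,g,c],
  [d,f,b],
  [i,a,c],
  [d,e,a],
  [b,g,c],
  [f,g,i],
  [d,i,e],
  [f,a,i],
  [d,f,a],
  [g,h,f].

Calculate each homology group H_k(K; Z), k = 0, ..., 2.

H_0 = Z,  H_1 = Z ⊕ Z/2Z,  H_2 = 0.

K has 9 vertices, 27 edges, 18 triangles.
rank ∂_0 = 0, rank ∂_1 = 8 ⇒ b_0 = 9 − 0 − 8 = 1; all invariant factors of ∂_1 are 1 so no torsion. So H_0 ≅ Z.
rank ∂_1 = 8, rank ∂_2 = 18 ⇒ b_1 = 27 − 8 − 18 = 1; ∂_2 has invariant factor(s) [2] giving torsion. So H_1 ≅ Z ⊕ Z/2Z.
rank ∂_2 = 18, rank ∂_3 = 0 ⇒ b_2 = 18 − 18 − 0 = 0. So H_2 ≅ 0.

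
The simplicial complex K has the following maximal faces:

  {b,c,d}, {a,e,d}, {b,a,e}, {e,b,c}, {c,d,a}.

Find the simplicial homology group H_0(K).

H_0 ≅ Z.

We work with the vertex ordering a < b < c < d < e. The simplices of K, each written with vertices in increasing order, are:

  0-simplices (5): a, b, c, d, e
  1-simplices (10): ab, ac, ad, ae, bc, bd, be, cd, ce, de
  2-simplices (5): abe, acd, ade, bcd, bce

Hence C_0 ≅ Z^5, C_1 ≅ Z^10, C_2 ≅ Z^5.

∂_1: C_1 → C_0 is given by ∂[p,q] = [q] − [p]. For instance
  ∂ce = e − c.
As a 5×10 matrix over Z this has rank 4, with invariant factors (1,1,1,1).

Boundary ∂_2: C_2 → C_1 maps a triangle to the signed sum of its edges. For instance
  ∂abe = be − ae + ab,
  ∂bcd = cd − bd + bc.
This gives a 10×5 integer matrix of rank 5; reducing to Smith normal form yields diagonal entries (1,1,1,1,1).

Reading off H_k = ker ∂_k / im ∂_{k+1}:

  H_0: rank C_0 − rank ∂_1 = 5 − 4 = 1, and the invariant factors of ∂_1 are all 1, so H_0 ≅ Z.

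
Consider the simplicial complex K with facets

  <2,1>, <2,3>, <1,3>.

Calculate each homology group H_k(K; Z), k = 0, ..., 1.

H_0 ≅ Z,  H_1 ≅ Z.

We work with the vertex ordering 1 < 2 < 3. The simplices of K, each written with vertices in increasing order, are:

  0-simplices (3): [1], [2], [3]
  1-simplices (3): [1,2], [1,3], [2,3]

giving chain groups C_0 ≅ Z^3, C_1 ≅ Z^3.

The boundary map ∂_1: C_1 → C_0 sends each edge [p,q] (with p < q) to q − p.
This gives a 3×3 integer matrix of rank 2; reducing to Smith normal form yields diagonal entries (1,1).

From H_k ≅ ker(∂_k) / im(∂_{k+1}) we obtain:

  H_0: rank C_0 − rank ∂_1 = 3 − 2 = 1, and the invariant factors of ∂_1 are all 1, so H_0 ≅ Z.
  H_1: rank ker ∂_1 − rank ∂_2 = (3 − 2) − 0 = 1, and there is no ∂_2, so H_1 ≅ Z.

As a check, the Euler characteristic is 3 − 3 = 0, which agrees with 1 − 1 = 0.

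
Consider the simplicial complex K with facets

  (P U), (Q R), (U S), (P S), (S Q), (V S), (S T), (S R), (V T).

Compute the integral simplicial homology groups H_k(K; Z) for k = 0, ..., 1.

Take the total order P < Q < R < S < T < U < V on the vertex set. Then K (dimension 1) consists of the simplices:

  0-simplices (7): P, Q, R, S, T, U, V
  1-simplices (9): PS, PU, QR, QS, RS, ST, SU, SV, TV

Hence C_0 ≅ Z^7, C_1 ≅ Z^9.

∂_1: C_1 → C_0 sends each edge [p,q] (with p < q) to q − p.
As a 7×9 matrix over Z this has rank 6, with invariant factors (1,1,1,1,1,1).

Reading off H_k = ker ∂_k / im ∂_{k+1}:

  H_0: rank C_0 − rank ∂_1 = 7 − 6 = 1, and the invariant factors of ∂_1 are all 1, so H_0 = Z.
  H_1: rank ker ∂_1 − rank ∂_2 = (9 − 6) − 0 = 3, and there is no ∂_2, so H_1 = Z^3.

As a check, the Euler characteristic is 7 − 9 = -2, which agrees with 1 − 3 = -2.

H_0 = Z,  H_1 = Z^3.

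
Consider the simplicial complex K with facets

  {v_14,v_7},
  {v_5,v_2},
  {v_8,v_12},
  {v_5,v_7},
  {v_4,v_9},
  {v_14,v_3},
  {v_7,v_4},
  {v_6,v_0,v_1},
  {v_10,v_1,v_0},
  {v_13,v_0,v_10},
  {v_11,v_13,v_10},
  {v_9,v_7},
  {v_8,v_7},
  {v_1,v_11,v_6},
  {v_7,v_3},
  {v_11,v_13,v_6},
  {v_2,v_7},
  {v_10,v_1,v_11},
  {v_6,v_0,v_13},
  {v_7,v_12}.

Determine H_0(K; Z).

Take the total order v_0 < v_1 < v_2 < v_3 < v_4 < v_5 < v_6 < v_7 < v_8 < v_9 < v_10 < v_11 < v_12 < v_13 < v_14 on the vertex set. Then K (dimension 2) consists of the simplices:

  0-simplices (15): [v_0], [v_1], [v_2], [v_3], [v_4], [v_5], [v_6], [v_7], [v_8], [v_9], [v_10], [v_11], [v_12], [v_13], [v_14]
  1-simplices (24): (24 of them)
  2-simplices (8): [v_0,v_1,v_6], [v_0,v_1,v_10], [v_0,v_6,v_13], [v_0,v_10,v_13], [v_1,v_6,v_11], [v_1,v_10,v_11], [v_6,v_11,v_13], [v_10,v_11,v_13]

so the chain groups are C_0 ≅ Z^15, C_1 ≅ Z^24, C_2 ≅ Z^8.

Boundary ∂_1: C_1 → C_0 is given by ∂[p,q] = [q] − [p]. For instance
  ∂[v_8,v_12] = [v_12] − [v_8].
This gives a 15×24 integer matrix of rank 13; reducing to Smith normal form yields diagonal entries (1,1,1,1,1,1,1,1,1,1,1,1,1).

Boundary ∂_2: C_2 → C_1 acts by ∂[p,q,r] = [q,r] − [p,r] + [p,q]. For instance
  ∂[v_1,v_6,v_11] = [v_6,v_11] − [v_1,v_11] + [v_1,v_6],
  ∂[v_0,v_6,v_13] = [v_6,v_13] − [v_0,v_13] + [v_0,v_6].
This gives a 24×8 integer matrix of rank 7; reducing to Smith normal form yields diagonal entries (1,1,1,1,1,1,1).

Reading off H_k = ker ∂_k / im ∂_{k+1}:

  H_0: rank C_0 − rank ∂_1 = 15 − 13 = 2, and the invariant factors of ∂_1 are all 1, so H_0 ≅ Z^2.

H_0 = Z^2.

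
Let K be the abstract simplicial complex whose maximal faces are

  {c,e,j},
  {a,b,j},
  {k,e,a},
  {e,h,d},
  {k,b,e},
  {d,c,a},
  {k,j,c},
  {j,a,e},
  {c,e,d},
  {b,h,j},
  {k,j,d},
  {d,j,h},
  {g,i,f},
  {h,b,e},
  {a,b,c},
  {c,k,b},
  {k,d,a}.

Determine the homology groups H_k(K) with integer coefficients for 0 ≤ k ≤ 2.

H_0 = Z^2,  H_1 = Z^2,  H_2 = Z.

Take the total order a < b < c < d < e < f < g < h < i < j < k on the vertex set. Then K (dimension 2) consists of the simplices:

  0-simplices (11): a, b, c, d, e, f, g, h, i, j, k
  1-simplices (27): ab, ac, ad, ae, aj, ak, bc, be, bh, bj, bk, cd, ce, cj, ck, de, dh, dj, dk, eh, ej, ek, fg, fi, gi, hj, jk
  2-simplices (17): abc, abj, acd, adk, aej, aek, bck, beh, bek, bhj, cde, cej, cjk, deh, dhj, djk, fgi

giving chain groups C_0 ≅ Z^11, C_1 ≅ Z^27, C_2 ≅ Z^17.

∂_1: C_1 → C_0 maps an edge to its endpoints' difference, ∂[p,q] = q − p. For instance
  ∂bh = h − b.
This gives a 11×27 integer matrix of rank 9; reducing to Smith normal form yields diagonal entries (1,1,1,1,1,1,1,1,1).

Boundary ∂_2: C_2 → C_1 sends each 2-simplex [p,q,r] to [q,r] − [p,r] + [p,q]. For instance
  ∂bhj = hj − bj + bh,
  ∂bek = ek − bk + be.
The 27×17 boundary matrix has rank 16 and Smith normal form diag(1,1,1,1,1,1,1,1,1,1,1,1,1,1,1,1).

Reading off H_k = ker ∂_k / im ∂_{k+1}:

  H_0: rank C_0 − rank ∂_1 = 11 − 9 = 2, and the invariant factors of ∂_1 are all 1, so H_0 ≅ Z^2.
  H_1: rank ker ∂_1 − rank ∂_2 = (27 − 9) − 16 = 2, and the invariant factors of ∂_2 are all 1, so H_1 ≅ Z^2.
  H_2: rank ker ∂_2 − rank ∂_3 = (17 − 16) − 0 = 1, and there is no ∂_3, so H_2 ≅ Z.

As a check, the Euler characteristic is 11 − 27 + 17 = 1, which agrees with 2 − 2 + 1 = 1.
(K is a triangulation of the disjoint union of the 2-simplex and the torus T^2.)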